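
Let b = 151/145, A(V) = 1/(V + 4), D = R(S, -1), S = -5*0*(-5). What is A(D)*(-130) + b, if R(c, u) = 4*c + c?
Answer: -9123/290 ≈ -31.459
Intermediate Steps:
S = 0 (S = 0*(-5) = 0)
R(c, u) = 5*c
D = 0 (D = 5*0 = 0)
A(V) = 1/(4 + V)
b = 151/145 (b = 151*(1/145) = 151/145 ≈ 1.0414)
A(D)*(-130) + b = -130/(4 + 0) + 151/145 = -130/4 + 151/145 = (¼)*(-130) + 151/145 = -65/2 + 151/145 = -9123/290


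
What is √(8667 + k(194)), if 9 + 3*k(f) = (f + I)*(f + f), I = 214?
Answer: 2*√15358 ≈ 247.85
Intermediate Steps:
k(f) = -3 + 2*f*(214 + f)/3 (k(f) = -3 + ((f + 214)*(f + f))/3 = -3 + ((214 + f)*(2*f))/3 = -3 + (2*f*(214 + f))/3 = -3 + 2*f*(214 + f)/3)
√(8667 + k(194)) = √(8667 + (-3 + (⅔)*194² + (428/3)*194)) = √(8667 + (-3 + (⅔)*37636 + 83032/3)) = √(8667 + (-3 + 75272/3 + 83032/3)) = √(8667 + 52765) = √61432 = 2*√15358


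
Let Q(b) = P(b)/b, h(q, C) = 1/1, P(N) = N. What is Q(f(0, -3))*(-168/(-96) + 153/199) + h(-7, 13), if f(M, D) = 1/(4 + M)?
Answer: 2801/796 ≈ 3.5188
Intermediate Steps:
h(q, C) = 1
Q(b) = 1 (Q(b) = b/b = 1)
Q(f(0, -3))*(-168/(-96) + 153/199) + h(-7, 13) = 1*(-168/(-96) + 153/199) + 1 = 1*(-168*(-1/96) + 153*(1/199)) + 1 = 1*(7/4 + 153/199) + 1 = 1*(2005/796) + 1 = 2005/796 + 1 = 2801/796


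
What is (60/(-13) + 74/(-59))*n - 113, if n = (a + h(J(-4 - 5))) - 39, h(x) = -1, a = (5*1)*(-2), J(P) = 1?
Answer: 138429/767 ≈ 180.48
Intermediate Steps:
a = -10 (a = 5*(-2) = -10)
n = -50 (n = (-10 - 1) - 39 = -11 - 39 = -50)
(60/(-13) + 74/(-59))*n - 113 = (60/(-13) + 74/(-59))*(-50) - 113 = (60*(-1/13) + 74*(-1/59))*(-50) - 113 = (-60/13 - 74/59)*(-50) - 113 = -4502/767*(-50) - 113 = 225100/767 - 113 = 138429/767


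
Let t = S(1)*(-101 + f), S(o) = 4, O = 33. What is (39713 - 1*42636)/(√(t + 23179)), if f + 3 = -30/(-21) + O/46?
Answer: -2923*√23610489/733245 ≈ -19.370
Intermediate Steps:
f = -275/322 (f = -3 + (-30/(-21) + 33/46) = -3 + (-30*(-1/21) + 33*(1/46)) = -3 + (10/7 + 33/46) = -3 + 691/322 = -275/322 ≈ -0.85404)
t = -65594/161 (t = 4*(-101 - 275/322) = 4*(-32797/322) = -65594/161 ≈ -407.42)
(39713 - 1*42636)/(√(t + 23179)) = (39713 - 1*42636)/(√(-65594/161 + 23179)) = (39713 - 42636)/(√(3666225/161)) = -2923*√23610489/733245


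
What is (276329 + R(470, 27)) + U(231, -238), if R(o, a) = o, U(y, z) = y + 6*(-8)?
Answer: 276982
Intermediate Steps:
U(y, z) = -48 + y (U(y, z) = y - 48 = -48 + y)
(276329 + R(470, 27)) + U(231, -238) = (276329 + 470) + (-48 + 231) = 276799 + 183 = 276982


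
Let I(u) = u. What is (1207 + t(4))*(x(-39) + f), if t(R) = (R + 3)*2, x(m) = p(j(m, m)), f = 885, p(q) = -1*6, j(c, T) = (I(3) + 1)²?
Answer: 1073259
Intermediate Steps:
j(c, T) = 16 (j(c, T) = (3 + 1)² = 4² = 16)
p(q) = -6
x(m) = -6
t(R) = 6 + 2*R (t(R) = (3 + R)*2 = 6 + 2*R)
(1207 + t(4))*(x(-39) + f) = (1207 + (6 + 2*4))*(-6 + 885) = (1207 + (6 + 8))*879 = (1207 + 14)*879 = 1221*879 = 1073259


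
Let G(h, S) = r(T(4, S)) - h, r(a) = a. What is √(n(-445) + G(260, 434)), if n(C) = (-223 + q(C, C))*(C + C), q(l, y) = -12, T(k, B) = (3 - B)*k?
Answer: √207166 ≈ 455.15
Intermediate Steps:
T(k, B) = k*(3 - B)
G(h, S) = 12 - h - 4*S (G(h, S) = 4*(3 - S) - h = (12 - 4*S) - h = 12 - h - 4*S)
n(C) = -470*C (n(C) = (-223 - 12)*(C + C) = -470*C)
√(n(-445) + G(260, 434)) = √(-470*(-445) + (12 - 1*260 - 4*434)) = √(209150 + (12 - 260 - 1736)) = √(209150 - 1984) = √207166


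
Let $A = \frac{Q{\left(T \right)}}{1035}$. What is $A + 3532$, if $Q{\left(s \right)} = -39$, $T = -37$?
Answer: $\frac{1218527}{345} \approx 3532.0$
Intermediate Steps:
$A = - \frac{13}{345}$ ($A = - \frac{39}{1035} = \left(-39\right) \frac{1}{1035} = - \frac{13}{345} \approx -0.037681$)
$A + 3532 = - \frac{13}{345} + 3532 = \frac{1218527}{345}$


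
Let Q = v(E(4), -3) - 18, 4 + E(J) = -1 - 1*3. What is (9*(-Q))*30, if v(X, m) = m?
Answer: 5670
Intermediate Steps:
E(J) = -8 (E(J) = -4 + (-1 - 1*3) = -4 + (-1 - 3) = -4 - 4 = -8)
Q = -21 (Q = -3 - 18 = -21)
(9*(-Q))*30 = (9*(-1*(-21)))*30 = (9*21)*30 = 189*30 = 5670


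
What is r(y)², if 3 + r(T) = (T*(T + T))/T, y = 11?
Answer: 361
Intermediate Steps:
r(T) = -3 + 2*T (r(T) = -3 + (T*(T + T))/T = -3 + (T*(2*T))/T = -3 + (2*T²)/T = -3 + 2*T)
r(y)² = (-3 + 2*11)² = (-3 + 22)² = 19² = 361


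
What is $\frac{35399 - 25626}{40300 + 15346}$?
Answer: $\frac{9773}{55646} \approx 0.17563$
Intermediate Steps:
$\frac{35399 - 25626}{40300 + 15346} = \frac{9773}{55646}$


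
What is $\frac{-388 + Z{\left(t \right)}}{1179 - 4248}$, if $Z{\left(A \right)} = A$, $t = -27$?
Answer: $\frac{415}{3069} \approx 0.13522$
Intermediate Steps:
$\frac{-388 + Z{\left(t \right)}}{1179 - 4248} = \frac{-388 - 27}{1179 - 4248} = - \frac{415}{-3069} = \left(-415\right) \left(- \frac{1}{3069}\right) = \frac{415}{3069}$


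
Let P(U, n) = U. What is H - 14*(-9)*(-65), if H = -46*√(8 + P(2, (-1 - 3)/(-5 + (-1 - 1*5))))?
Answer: -8190 - 46*√10 ≈ -8335.5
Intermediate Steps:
H = -46*√10 (H = -46*√(8 + 2) = -46*√10 ≈ -145.46)
H - 14*(-9)*(-65) = -46*√10 - 14*(-9)*(-65) = -46*√10 + 126*(-65) = -46*√10 - 8190 = -8190 - 46*√10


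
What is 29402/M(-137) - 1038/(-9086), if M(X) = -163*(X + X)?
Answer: 78376432/101449733 ≈ 0.77256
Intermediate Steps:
M(X) = -326*X
29402/M(-137) - 1038/(-9086) = 29402/((-326*(-137))) - 1038/(-9086) = 29402/44662 - 1038*(-1/9086) = 29402*(1/44662) + 519/4543 = 14701/22331 + 519/4543 = 78376432/101449733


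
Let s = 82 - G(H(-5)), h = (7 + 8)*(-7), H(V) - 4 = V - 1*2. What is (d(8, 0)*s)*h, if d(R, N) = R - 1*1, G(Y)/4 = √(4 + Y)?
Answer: -57330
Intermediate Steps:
H(V) = 2 + V (H(V) = 4 + (V - 1*2) = 4 + (V - 2) = 4 + (-2 + V) = 2 + V)
h = -105 (h = 15*(-7) = -105)
G(Y) = 4*√(4 + Y)
d(R, N) = -1 + R (d(R, N) = R - 1 = -1 + R)
s = 78 (s = 82 - 4*√(4 + (2 - 5)) = 82 - 4*√(4 - 3) = 82 - 4*√1 = 82 - 4 = 78)
(d(8, 0)*s)*h = ((-1 + 8)*78)*(-105) = (7*78)*(-105) = 546*(-105) = -57330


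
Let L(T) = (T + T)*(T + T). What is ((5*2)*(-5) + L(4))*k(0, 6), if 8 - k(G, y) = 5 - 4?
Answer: 98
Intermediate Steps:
L(T) = 4*T² (L(T) = (2*T)*(2*T) = 4*T²)
k(G, y) = 7 (k(G, y) = 8 - (5 - 4) = 8 - 1*1 = 8 - 1 = 7)
((5*2)*(-5) + L(4))*k(0, 6) = ((5*2)*(-5) + 4*4²)*7 = (10*(-5) + 4*16)*7 = (-50 + 64)*7 = 14*7 = 98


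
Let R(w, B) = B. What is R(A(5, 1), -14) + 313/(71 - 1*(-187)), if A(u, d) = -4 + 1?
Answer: -3299/258 ≈ -12.787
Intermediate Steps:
A(u, d) = -3
R(A(5, 1), -14) + 313/(71 - 1*(-187)) = -14 + 313/(71 - 1*(-187)) = -14 + 313/(71 + 187) = -14 + 313/258 = -3299/258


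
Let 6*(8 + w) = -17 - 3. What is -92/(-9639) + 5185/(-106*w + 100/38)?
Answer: 2855071847/661486014 ≈ 4.3161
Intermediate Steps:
w = -34/3 (w = -8 + (-17 - 3)/6 = -8 + (1/6)*(-20) = -8 - 10/3 = -34/3 ≈ -11.333)
-92/(-9639) + 5185/(-106*w + 100/38) = -92/(-9639) + 5185/(-106*(-34/3) + 100/38) = -92*(-1/9639) + 5185/(3604/3 + 100*(1/38)) = 92/9639 + 5185/(3604/3 + 50/19) = 92/9639 + 5185/(68626/57) = 92/9639 + 5185*(57/68626) = 92/9639 + 295545/68626 = 2855071847/661486014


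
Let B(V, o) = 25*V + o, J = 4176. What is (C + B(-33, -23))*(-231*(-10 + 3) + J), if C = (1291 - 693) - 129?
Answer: -2195547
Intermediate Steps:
B(V, o) = o + 25*V
C = 469 (C = 598 - 129 = 469)
(C + B(-33, -23))*(-231*(-10 + 3) + J) = (469 + (-23 + 25*(-33)))*(-231*(-10 + 3) + 4176) = (469 + (-23 - 825))*(-231*(-7) + 4176) = (469 - 848)*(1617 + 4176) = -379*5793 = -2195547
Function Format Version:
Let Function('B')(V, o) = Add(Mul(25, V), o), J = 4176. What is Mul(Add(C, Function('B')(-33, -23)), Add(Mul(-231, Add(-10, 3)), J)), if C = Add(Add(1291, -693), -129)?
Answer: -2195547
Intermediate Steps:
Function('B')(V, o) = Add(o, Mul(25, V))
C = 469 (C = Add(598, -129) = 469)
Mul(Add(C, Function('B')(-33, -23)), Add(Mul(-231, Add(-10, 3)), J)) = Mul(Add(469, Add(-23, Mul(25, -33))), Add(Mul(-231, Add(-10, 3)), 4176)) = Mul(Add(469, Add(-23, -825)), Add(Mul(-231, -7), 4176)) = Mul(Add(469, -848), Add(1617, 4176)) = Mul(-379, 5793) = -2195547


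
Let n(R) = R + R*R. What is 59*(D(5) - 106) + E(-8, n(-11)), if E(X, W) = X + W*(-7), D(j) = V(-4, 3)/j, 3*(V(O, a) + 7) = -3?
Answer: -35632/5 ≈ -7126.4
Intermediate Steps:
V(O, a) = -8 (V(O, a) = -7 + (⅓)*(-3) = -7 - 1 = -8)
D(j) = -8/j
n(R) = R + R²
E(X, W) = X - 7*W
59*(D(5) - 106) + E(-8, n(-11)) = 59*(-8/5 - 106) + (-8 - (-77)*(1 - 11)) = 59*(-8*⅕ - 106) + (-8 - (-77)*(-10)) = 59*(-8/5 - 106) + (-8 - 7*110) = 59*(-538/5) + (-8 - 770) = -31742/5 - 778 = -35632/5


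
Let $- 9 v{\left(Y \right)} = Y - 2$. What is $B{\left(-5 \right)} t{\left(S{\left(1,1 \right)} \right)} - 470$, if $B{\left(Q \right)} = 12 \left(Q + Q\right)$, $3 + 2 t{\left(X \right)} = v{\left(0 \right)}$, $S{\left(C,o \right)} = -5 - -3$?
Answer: $- \frac{910}{3} \approx -303.33$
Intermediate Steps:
$S{\left(C,o \right)} = -2$ ($S{\left(C,o \right)} = -5 + 3 = -2$)
$v{\left(Y \right)} = \frac{2}{9} - \frac{Y}{9}$ ($v{\left(Y \right)} = - \frac{Y - 2}{9} = - \frac{-2 + Y}{9} = \frac{2}{9} - \frac{Y}{9}$)
$t{\left(X \right)} = - \frac{25}{18}$ ($t{\left(X \right)} = - \frac{3}{2} + \frac{\frac{2}{9} - 0}{2} = - \frac{3}{2} + \frac{\frac{2}{9} + 0}{2} = - \frac{3}{2} + \frac{1}{2} \cdot \frac{2}{9} = - \frac{3}{2} + \frac{1}{9} = - \frac{25}{18}$)
$B{\left(Q \right)} = 24 Q$ ($B{\left(Q \right)} = 12 \cdot 2 Q = 24 Q$)
$B{\left(-5 \right)} t{\left(S{\left(1,1 \right)} \right)} - 470 = 24 \left(-5\right) \left(- \frac{25}{18}\right) - 470 = \left(-120\right) \left(- \frac{25}{18}\right) - 470 = \frac{500}{3} - 470 = - \frac{910}{3}$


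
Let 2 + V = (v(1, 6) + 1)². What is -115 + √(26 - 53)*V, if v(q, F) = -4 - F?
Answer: -115 + 237*I*√3 ≈ -115.0 + 410.5*I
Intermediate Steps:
V = 79 (V = -2 + ((-4 - 1*6) + 1)² = -2 + ((-4 - 6) + 1)² = -2 + (-10 + 1)² = -2 + (-9)² = -2 + 81 = 79)
-115 + √(26 - 53)*V = -115 + √(26 - 53)*79 = -115 + √(-27)*79 = -115 + (3*I*√3)*79 = -115 + 237*I*√3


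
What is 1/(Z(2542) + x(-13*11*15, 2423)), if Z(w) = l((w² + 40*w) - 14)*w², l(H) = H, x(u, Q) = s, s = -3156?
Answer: 1/42411335687364 ≈ 2.3579e-14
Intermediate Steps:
x(u, Q) = -3156
Z(w) = w²*(-14 + w² + 40*w) (Z(w) = ((w² + 40*w) - 14)*w² = (-14 + w² + 40*w)*w² = w²*(-14 + w² + 40*w))
1/(Z(2542) + x(-13*11*15, 2423)) = 1/(2542²*(-14 + 2542² + 40*2542) - 3156) = 1/(6461764*(-14 + 6461764 + 101680) - 3156) = 1/(6461764*6563430 - 3156) = 1/(42411335690520 - 3156) = 1/42411335687364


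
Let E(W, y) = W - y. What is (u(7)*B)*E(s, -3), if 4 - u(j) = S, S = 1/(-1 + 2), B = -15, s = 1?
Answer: -180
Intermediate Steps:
S = 1 (S = 1/1 = 1)
u(j) = 3 (u(j) = 4 - 1*1 = 4 - 1 = 3)
(u(7)*B)*E(s, -3) = (3*(-15))*(1 - 1*(-3)) = -45*(1 + 3) = -45*4 = -180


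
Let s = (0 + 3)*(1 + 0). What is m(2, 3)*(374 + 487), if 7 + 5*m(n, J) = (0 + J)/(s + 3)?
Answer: -11193/10 ≈ -1119.3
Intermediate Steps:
s = 3 (s = 3*1 = 3)
m(n, J) = -7/5 + J/30 (m(n, J) = -7/5 + ((0 + J)/(3 + 3))/5 = -7/5 + (J/6)/5 = -7/5 + J/30)
m(2, 3)*(374 + 487) = (-7/5 + (1/30)*3)*(374 + 487) = (-7/5 + 1/10)*861 = -13/10*861 = -11193/10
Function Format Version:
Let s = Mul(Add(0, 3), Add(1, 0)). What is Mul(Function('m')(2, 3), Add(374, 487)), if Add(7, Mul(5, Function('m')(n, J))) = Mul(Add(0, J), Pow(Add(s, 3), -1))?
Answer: Rational(-11193, 10) ≈ -1119.3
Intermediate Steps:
s = 3 (s = Mul(3, 1) = 3)
Function('m')(n, J) = Add(Rational(-7, 5), Mul(Rational(1, 30), J)) (Function('m')(n, J) = Add(Rational(-7, 5), Mul(Rational(1, 5), Mul(Add(0, J), Pow(Add(3, 3), -1)))) = Add(Rational(-7, 5), Mul(Rational(1, 5), Mul(J, Pow(6, -1)))) = Add(Rational(-7, 5), Mul(Rational(1, 5), Mul(J, Rational(1, 6)))) = Add(Rational(-7, 5), Mul(Rational(1, 5), Mul(Rational(1, 6), J))) = Add(Rational(-7, 5), Mul(Rational(1, 30), J)))
Mul(Function('m')(2, 3), Add(374, 487)) = Mul(Add(Rational(-7, 5), Mul(Rational(1, 30), 3)), Add(374, 487)) = Mul(Add(Rational(-7, 5), Rational(1, 10)), 861) = Mul(Rational(-13, 10), 861) = Rational(-11193, 10)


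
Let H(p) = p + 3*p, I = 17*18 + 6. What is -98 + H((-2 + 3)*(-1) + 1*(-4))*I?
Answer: -6338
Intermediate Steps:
I = 312 (I = 306 + 6 = 312)
H(p) = 4*p
-98 + H((-2 + 3)*(-1) + 1*(-4))*I = -98 + (4*((-2 + 3)*(-1) + 1*(-4)))*312 = -98 + (4*(1*(-1) - 4))*312 = -98 + (4*(-1 - 4))*312 = -98 + (4*(-5))*312 = -98 - 20*312 = -98 - 6240 = -6338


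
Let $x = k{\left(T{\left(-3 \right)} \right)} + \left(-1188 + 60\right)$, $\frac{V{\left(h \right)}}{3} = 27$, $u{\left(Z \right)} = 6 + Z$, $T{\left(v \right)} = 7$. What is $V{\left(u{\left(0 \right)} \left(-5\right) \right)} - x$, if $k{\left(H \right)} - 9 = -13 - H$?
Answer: $1220$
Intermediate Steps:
$k{\left(H \right)} = -4 - H$ ($k{\left(H \right)} = 9 - \left(13 + H\right) = -4 - H$)
$V{\left(h \right)} = 81$ ($V{\left(h \right)} = 3 \cdot 27 = 81$)
$x = -1139$ ($x = \left(-4 - 7\right) + \left(-1188 + 60\right) = \left(-4 - 7\right) - 1128 = -11 - 1128 = -1139$)
$V{\left(u{\left(0 \right)} \left(-5\right) \right)} - x = 81 - -1139 = 81 + 1139 = 1220$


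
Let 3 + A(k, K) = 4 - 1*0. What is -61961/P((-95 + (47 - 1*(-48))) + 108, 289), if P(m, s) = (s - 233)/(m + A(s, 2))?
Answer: -6753749/56 ≈ -1.2060e+5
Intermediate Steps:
A(k, K) = 1 (A(k, K) = -3 + (4 - 1*0) = -3 + (4 + 0) = -3 + 4 = 1)
P(m, s) = (-233 + s)/(1 + m) (P(m, s) = (s - 233)/(m + 1) = (-233 + s)/(1 + m))
-61961/P((-95 + (47 - 1*(-48))) + 108, 289) = -61961*(1 + ((-95 + (47 - 1*(-48))) + 108))/(-233 + 289) = -(6753749/56 + 61961*(-95 + (47 + 48))/56) = -(6753749/56 + 61961*(-95 + 95)/56) = -61961/(56/(1 + (0 + 108))) = -61961/(56/(1 + 108)) = -61961/(56/109) = -61961/((1/109)*56) = -61961/56/109 = -61961*109/56 = -6753749/56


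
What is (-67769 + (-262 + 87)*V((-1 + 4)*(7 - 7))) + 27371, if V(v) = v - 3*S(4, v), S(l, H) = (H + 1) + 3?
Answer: -38298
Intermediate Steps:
S(l, H) = 4 + H (S(l, H) = (1 + H) + 3 = 4 + H)
V(v) = -12 - 2*v (V(v) = v - 3*(4 + v) = v + (-12 - 3*v) = -12 - 2*v)
(-67769 + (-262 + 87)*V((-1 + 4)*(7 - 7))) + 27371 = (-67769 + (-262 + 87)*(-12 - 2*(-1 + 4)*(7 - 7))) + 27371 = (-67769 - 175*(-12 - 6*0)) + 27371 = (-67769 - 175*(-12 - 2*0)) + 27371 = (-67769 - 175*(-12 + 0)) + 27371 = (-67769 - 175*(-12)) + 27371 = (-67769 + 2100) + 27371 = -65669 + 27371 = -38298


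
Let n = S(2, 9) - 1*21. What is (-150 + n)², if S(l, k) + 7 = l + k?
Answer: 27889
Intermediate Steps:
S(l, k) = -7 + k + l (S(l, k) = -7 + (l + k) = -7 + (k + l) = -7 + k + l)
n = -17 (n = (-7 + 9 + 2) - 1*21 = 4 - 21 = -17)
(-150 + n)² = (-150 - 17)² = (-167)² = 27889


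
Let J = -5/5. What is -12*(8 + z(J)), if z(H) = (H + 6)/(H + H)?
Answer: -66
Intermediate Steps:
J = -1 (J = -5*⅕ = -1)
z(H) = (6 + H)/(2*H) (z(H) = (6 + H)/((2*H)) = (6 + H)*(1/(2*H)) = (6 + H)/(2*H))
-12*(8 + z(J)) = -12*(8 + (½)*(6 - 1)/(-1)) = -12*(8 + (½)*(-1)*5) = -12*(8 - 5/2) = -12*11/2 = -66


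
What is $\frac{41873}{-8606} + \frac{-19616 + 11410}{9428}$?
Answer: $- \frac{4474995}{780167} \approx -5.7359$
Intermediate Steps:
$\frac{41873}{-8606} + \frac{-19616 + 11410}{9428} = 41873 \left(- \frac{1}{8606}\right) - \frac{4103}{4714} = - \frac{3221}{662} - \frac{4103}{4714} = - \frac{4474995}{780167}$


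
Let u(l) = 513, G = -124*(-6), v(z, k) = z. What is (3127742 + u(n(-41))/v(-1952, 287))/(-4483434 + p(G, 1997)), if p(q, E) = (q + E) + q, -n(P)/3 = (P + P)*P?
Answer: -6105351871/8744860448 ≈ -0.69816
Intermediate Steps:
n(P) = -6*P**2 (n(P) = -3*(P + P)*P = -3*2*P*P = -6*P**2)
G = 744
p(q, E) = E + 2*q (p(q, E) = (E + q) + q = E + 2*q)
(3127742 + u(n(-41))/v(-1952, 287))/(-4483434 + p(G, 1997)) = (3127742 + 513/(-1952))/(-4483434 + (1997 + 2*744)) = (3127742 + 513*(-1/1952))/(-4483434 + (1997 + 1488)) = (3127742 - 513/1952)/(-4483434 + 3485) = (6105351871/1952)/(-4479949) = (6105351871/1952)*(-1/4479949) = -6105351871/8744860448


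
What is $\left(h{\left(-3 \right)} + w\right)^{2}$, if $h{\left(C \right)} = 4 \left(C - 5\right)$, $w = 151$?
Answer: $14161$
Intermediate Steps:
$h{\left(C \right)} = -20 + 4 C$ ($h{\left(C \right)} = 4 \left(-5 + C\right) = -20 + 4 C$)
$\left(h{\left(-3 \right)} + w\right)^{2} = \left(\left(-20 + 4 \left(-3\right)\right) + 151\right)^{2} = \left(\left(-20 - 12\right) + 151\right)^{2} = \left(-32 + 151\right)^{2} = 119^{2} = 14161$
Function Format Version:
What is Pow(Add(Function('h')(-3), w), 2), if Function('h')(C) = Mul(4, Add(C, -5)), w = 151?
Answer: 14161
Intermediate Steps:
Function('h')(C) = Add(-20, Mul(4, C)) (Function('h')(C) = Mul(4, Add(-5, C)) = Add(-20, Mul(4, C)))
Pow(Add(Function('h')(-3), w), 2) = Pow(Add(Add(-20, Mul(4, -3)), 151), 2) = Pow(Add(Add(-20, -12), 151), 2) = Pow(Add(-32, 151), 2) = Pow(119, 2) = 14161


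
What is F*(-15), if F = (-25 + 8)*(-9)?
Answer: -2295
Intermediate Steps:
F = 153 (F = -17*(-9) = 153)
F*(-15) = 153*(-15) = -2295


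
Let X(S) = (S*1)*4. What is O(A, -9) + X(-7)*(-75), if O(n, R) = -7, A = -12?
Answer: 2093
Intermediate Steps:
X(S) = 4*S (X(S) = S*4 = 4*S)
O(A, -9) + X(-7)*(-75) = -7 + (4*(-7))*(-75) = -7 - 28*(-75) = -7 + 2100 = 2093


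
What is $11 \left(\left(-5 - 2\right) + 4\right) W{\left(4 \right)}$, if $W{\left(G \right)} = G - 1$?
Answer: $-99$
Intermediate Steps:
$W{\left(G \right)} = -1 + G$ ($W{\left(G \right)} = G - 1 = -1 + G$)
$11 \left(\left(-5 - 2\right) + 4\right) W{\left(4 \right)} = 11 \left(\left(-5 - 2\right) + 4\right) \left(-1 + 4\right) = 11 \left(-7 + 4\right) 3 = 11 \left(-3\right) 3 = \left(-33\right) 3 = -99$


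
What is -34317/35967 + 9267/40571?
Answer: -352989606/486405719 ≈ -0.72571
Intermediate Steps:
-34317/35967 + 9267/40571 = -34317*1/35967 + 9267*(1/40571) = -11439/11989 + 9267/40571 = -352989606/486405719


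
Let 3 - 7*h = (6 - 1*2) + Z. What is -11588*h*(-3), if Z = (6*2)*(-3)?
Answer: 173820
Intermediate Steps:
Z = -36 (Z = 12*(-3) = -36)
h = 5 (h = 3/7 - ((6 - 1*2) - 36)/7 = 3/7 - ((6 - 2) - 36)/7 = 3/7 - (4 - 36)/7 = 3/7 - ⅐*(-32) = 3/7 + 32/7 = 5)
-11588*h*(-3) = -57940*(-3) = -11588*(-15) = 173820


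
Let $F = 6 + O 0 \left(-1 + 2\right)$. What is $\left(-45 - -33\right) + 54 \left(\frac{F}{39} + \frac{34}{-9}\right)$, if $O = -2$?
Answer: $- \frac{2700}{13} \approx -207.69$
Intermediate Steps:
$F = 6$ ($F = 6 - 2 \cdot 0 \left(-1 + 2\right) = 6 - 2 \cdot 0 \cdot 1 = 6 - 0 = 6 + 0 = 6$)
$\left(-45 - -33\right) + 54 \left(\frac{F}{39} + \frac{34}{-9}\right) = \left(-45 - -33\right) + 54 \left(\frac{6}{39} + \frac{34}{-9}\right) = \left(-45 + 33\right) + 54 \left(6 \cdot \frac{1}{39} + 34 \left(- \frac{1}{9}\right)\right) = -12 + 54 \left(\frac{2}{13} - \frac{34}{9}\right) = -12 + 54 \left(- \frac{424}{117}\right) = -12 - \frac{2544}{13} = - \frac{2700}{13}$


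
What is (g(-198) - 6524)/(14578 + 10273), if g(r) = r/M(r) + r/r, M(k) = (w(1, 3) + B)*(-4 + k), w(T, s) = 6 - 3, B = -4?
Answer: -658922/2509951 ≈ -0.26252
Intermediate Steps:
w(T, s) = 3
M(k) = 4 - k (M(k) = (3 - 4)*(-4 + k) = -(-4 + k) = 4 - k)
g(r) = 1 + r/(4 - r) (g(r) = r/(4 - r) + r/r = r/(4 - r) + 1 = 1 + r/(4 - r))
(g(-198) - 6524)/(14578 + 10273) = (4/(4 - 1*(-198)) - 6524)/(14578 + 10273) = (4/(4 + 198) - 6524)/24851 = (4/202 - 6524)*(1/24851) = (4*(1/202) - 6524)*(1/24851) = (2/101 - 6524)*(1/24851) = -658922/101*1/24851 = -658922/2509951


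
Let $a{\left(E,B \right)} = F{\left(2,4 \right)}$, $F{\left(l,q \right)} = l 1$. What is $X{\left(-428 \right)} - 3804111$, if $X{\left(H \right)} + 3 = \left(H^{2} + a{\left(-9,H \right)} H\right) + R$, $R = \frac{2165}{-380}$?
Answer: $- \frac{275256169}{76} \approx -3.6218 \cdot 10^{6}$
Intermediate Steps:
$F{\left(l,q \right)} = l$
$a{\left(E,B \right)} = 2$
$R = - \frac{433}{76}$ ($R = 2165 \left(- \frac{1}{380}\right) = - \frac{433}{76} \approx -5.6974$)
$X{\left(H \right)} = - \frac{661}{76} + H^{2} + 2 H$ ($X{\left(H \right)} = -3 - \left(\frac{433}{76} - H^{2} - 2 H\right) = -3 + \left(- \frac{433}{76} + H^{2} + 2 H\right) = - \frac{661}{76} + H^{2} + 2 H$)
$X{\left(-428 \right)} - 3804111 = \left(- \frac{661}{76} + \left(-428\right)^{2} + 2 \left(-428\right)\right) - 3804111 = \left(- \frac{661}{76} + 183184 - 856\right) - 3804111 = \frac{13856267}{76} - 3804111 = - \frac{275256169}{76}$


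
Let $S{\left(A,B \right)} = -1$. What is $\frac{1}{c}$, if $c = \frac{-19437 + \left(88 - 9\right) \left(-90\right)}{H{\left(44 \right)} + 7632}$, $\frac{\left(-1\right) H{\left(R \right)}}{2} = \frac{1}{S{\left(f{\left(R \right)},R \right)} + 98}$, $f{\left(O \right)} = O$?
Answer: $- \frac{740302}{2575059} \approx -0.28749$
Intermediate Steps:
$H{\left(R \right)} = - \frac{2}{97}$ ($H{\left(R \right)} = - \frac{2}{-1 + 98} = - \frac{2}{97}$)
$c = - \frac{2575059}{740302}$ ($c = \frac{-19437 + \left(88 - 9\right) \left(-90\right)}{- \frac{2}{97} + 7632} = \frac{-19437 + 79 \left(-90\right)}{\frac{740302}{97}} = \left(-19437 - 7110\right) \frac{97}{740302} = \left(-26547\right) \frac{97}{740302} = - \frac{2575059}{740302} \approx -3.4784$)
$\frac{1}{c} = \frac{1}{- \frac{2575059}{740302}} = - \frac{740302}{2575059}$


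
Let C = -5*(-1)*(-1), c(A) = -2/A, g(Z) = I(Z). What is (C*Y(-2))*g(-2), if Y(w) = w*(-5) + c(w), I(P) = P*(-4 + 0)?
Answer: -440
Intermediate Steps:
I(P) = -4*P (I(P) = P*(-4) = -4*P)
g(Z) = -4*Z
C = -5 (C = 5*(-1) = -5)
Y(w) = -5*w - 2/w (Y(w) = w*(-5) - 2/w = -5*w - 2/w)
(C*Y(-2))*g(-2) = (-5*(-5*(-2) - 2/(-2)))*(-4*(-2)) = -5*(10 - 2*(-½))*8 = -5*(10 + 1)*8 = -5*11*8 = -55*8 = -440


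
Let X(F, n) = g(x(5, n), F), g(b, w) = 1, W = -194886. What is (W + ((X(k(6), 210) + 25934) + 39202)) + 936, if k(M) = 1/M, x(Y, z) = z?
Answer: -128813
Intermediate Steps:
X(F, n) = 1
(W + ((X(k(6), 210) + 25934) + 39202)) + 936 = (-194886 + ((1 + 25934) + 39202)) + 936 = (-194886 + (25935 + 39202)) + 936 = (-194886 + 65137) + 936 = -129749 + 936 = -128813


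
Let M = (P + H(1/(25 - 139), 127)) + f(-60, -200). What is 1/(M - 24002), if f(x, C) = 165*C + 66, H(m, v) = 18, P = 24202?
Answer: -1/32716 ≈ -3.0566e-5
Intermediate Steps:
f(x, C) = 66 + 165*C
M = -8714 (M = (24202 + 18) + (66 + 165*(-200)) = 24220 + (66 - 33000) = 24220 - 32934 = -8714)
1/(M - 24002) = 1/(-8714 - 24002) = 1/(-32716) = -1/32716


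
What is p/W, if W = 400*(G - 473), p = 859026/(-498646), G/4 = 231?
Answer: -429513/44977869200 ≈ -9.5494e-6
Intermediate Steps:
G = 924 (G = 4*231 = 924)
p = -429513/249323 (p = 859026*(-1/498646) = -429513/249323 ≈ -1.7227)
W = 180400 (W = 400*(924 - 473) = 400*451 = 180400)
p/W = -429513/249323/180400 = -429513/249323*1/180400 = -429513/44977869200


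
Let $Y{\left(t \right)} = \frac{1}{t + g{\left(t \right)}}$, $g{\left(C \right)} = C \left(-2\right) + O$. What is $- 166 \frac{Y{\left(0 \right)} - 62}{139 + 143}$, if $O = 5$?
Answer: $\frac{8549}{235} \approx 36.379$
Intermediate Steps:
$g{\left(C \right)} = 5 - 2 C$ ($g{\left(C \right)} = C \left(-2\right) + 5 = - 2 C + 5 = 5 - 2 C$)
$Y{\left(t \right)} = \frac{1}{5 - t}$ ($Y{\left(t \right)} = \frac{1}{t - \left(-5 + 2 t\right)} = \frac{1}{5 - t}$)
$- 166 \frac{Y{\left(0 \right)} - 62}{139 + 143} = - 166 \frac{\frac{1}{5 - 0} - 62}{139 + 143} = - 166 \frac{\frac{1}{5 + 0} - 62}{282} = - 166 \left(\frac{1}{5} - 62\right) \frac{1}{282} = - 166 \left(\left(- \frac{309}{5}\right) \frac{1}{282}\right) = \left(-166\right) \left(- \frac{103}{470}\right) = \frac{8549}{235}$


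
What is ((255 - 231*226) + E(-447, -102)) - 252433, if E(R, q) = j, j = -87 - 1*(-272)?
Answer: -304199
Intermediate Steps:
j = 185 (j = -87 + 272 = 185)
E(R, q) = 185
((255 - 231*226) + E(-447, -102)) - 252433 = ((255 - 231*226) + 185) - 252433 = ((255 - 52206) + 185) - 252433 = (-51951 + 185) - 252433 = -51766 - 252433 = -304199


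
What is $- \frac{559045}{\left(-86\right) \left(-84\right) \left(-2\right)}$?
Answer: $\frac{559045}{14448} \approx 38.694$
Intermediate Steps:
$- \frac{559045}{\left(-86\right) \left(-84\right) \left(-2\right)} = - \frac{559045}{7224 \left(-2\right)} = - \frac{559045}{-14448} = \left(-559045\right) \left(- \frac{1}{14448}\right) = \frac{559045}{14448}$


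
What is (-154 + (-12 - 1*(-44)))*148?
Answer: -18056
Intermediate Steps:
(-154 + (-12 - 1*(-44)))*148 = (-154 + (-12 + 44))*148 = (-154 + 32)*148 = -122*148 = -18056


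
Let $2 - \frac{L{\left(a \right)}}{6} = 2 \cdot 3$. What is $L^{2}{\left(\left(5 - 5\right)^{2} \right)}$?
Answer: $576$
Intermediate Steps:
$L{\left(a \right)} = -24$ ($L{\left(a \right)} = 12 - 6 \cdot 2 \cdot 3 = 12 - 36 = -24$)
$L^{2}{\left(\left(5 - 5\right)^{2} \right)} = \left(-24\right)^{2} = 576$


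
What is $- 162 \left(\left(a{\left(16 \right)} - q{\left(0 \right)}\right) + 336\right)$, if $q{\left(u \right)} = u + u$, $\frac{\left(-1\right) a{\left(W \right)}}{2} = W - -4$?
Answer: $-47952$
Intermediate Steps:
$a{\left(W \right)} = -8 - 2 W$ ($a{\left(W \right)} = - 2 \left(W - -4\right) = - 2 \left(W + 4\right) = - 2 \left(4 + W\right) = -8 - 2 W$)
$q{\left(u \right)} = 2 u$
$- 162 \left(\left(a{\left(16 \right)} - q{\left(0 \right)}\right) + 336\right) = - 162 \left(\left(\left(-8 - 32\right) - 2 \cdot 0\right) + 336\right) = - 162 \left(\left(\left(-8 - 32\right) - 0\right) + 336\right) = - 162 \left(\left(-40 + 0\right) + 336\right) = - 162 \left(-40 + 336\right) = \left(-162\right) 296 = -47952$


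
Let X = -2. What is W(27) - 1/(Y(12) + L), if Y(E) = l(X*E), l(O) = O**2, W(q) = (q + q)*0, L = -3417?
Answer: 1/2841 ≈ 0.00035199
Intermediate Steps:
W(q) = 0 (W(q) = (2*q)*0 = 0)
Y(E) = 4*E**2 (Y(E) = (-2*E)**2 = 4*E**2)
W(27) - 1/(Y(12) + L) = 0 - 1/(4*12**2 - 3417) = 0 - 1/(4*144 - 3417) = 0 - 1/(576 - 3417) = 0 - 1/(-2841) = 0 - 1*(-1/2841) = 0 + 1/2841 = 1/2841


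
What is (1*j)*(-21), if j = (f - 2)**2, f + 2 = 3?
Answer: -21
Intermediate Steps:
f = 1 (f = -2 + 3 = 1)
j = 1 (j = (1 - 2)**2 = (-1)**2 = 1)
(1*j)*(-21) = (1*1)*(-21) = 1*(-21) = -21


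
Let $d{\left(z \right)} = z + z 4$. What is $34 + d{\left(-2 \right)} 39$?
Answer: $-356$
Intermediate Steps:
$d{\left(z \right)} = 5 z$ ($d{\left(z \right)} = z + 4 z = 5 z$)
$34 + d{\left(-2 \right)} 39 = 34 + 5 \left(-2\right) 39 = 34 - 390 = -356$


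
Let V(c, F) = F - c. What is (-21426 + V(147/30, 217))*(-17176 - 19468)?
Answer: 3886810758/5 ≈ 7.7736e+8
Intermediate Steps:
(-21426 + V(147/30, 217))*(-17176 - 19468) = (-21426 + (217 - 147/30))*(-17176 - 19468) = (-21426 + (217 - 147/30))*(-36644) = (-21426 + (217 - 1*49/10))*(-36644) = (-21426 + (217 - 49/10))*(-36644) = (-21426 + 2121/10)*(-36644) = -212139/10*(-36644) = 3886810758/5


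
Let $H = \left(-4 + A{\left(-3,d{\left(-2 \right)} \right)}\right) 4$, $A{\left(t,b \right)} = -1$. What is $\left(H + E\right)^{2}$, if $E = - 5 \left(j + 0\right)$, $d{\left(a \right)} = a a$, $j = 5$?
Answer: $2025$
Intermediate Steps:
$d{\left(a \right)} = a^{2}$
$E = -25$ ($E = - 5 \left(5 + 0\right) = \left(-5\right) 5 = -25$)
$H = -20$ ($H = \left(-4 - 1\right) 4 = \left(-5\right) 4 = -20$)
$\left(H + E\right)^{2} = \left(-20 - 25\right)^{2} = \left(-45\right)^{2} = 2025$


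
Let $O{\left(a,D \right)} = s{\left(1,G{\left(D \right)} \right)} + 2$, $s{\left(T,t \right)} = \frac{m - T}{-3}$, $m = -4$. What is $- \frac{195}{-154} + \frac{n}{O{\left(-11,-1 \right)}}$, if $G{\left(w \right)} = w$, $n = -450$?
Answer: $- \frac{18705}{154} \approx -121.46$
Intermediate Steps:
$s{\left(T,t \right)} = \frac{4}{3} + \frac{T}{3}$ ($s{\left(T,t \right)} = \frac{-4 - T}{-3} = \left(-4 - T\right) \left(- \frac{1}{3}\right) = \frac{4}{3} + \frac{T}{3}$)
$O{\left(a,D \right)} = \frac{11}{3}$ ($O{\left(a,D \right)} = \left(\frac{4}{3} + \frac{1}{3} \cdot 1\right) + 2 = \left(\frac{4}{3} + \frac{1}{3}\right) + 2 = \frac{5}{3} + 2 = \frac{11}{3}$)
$- \frac{195}{-154} + \frac{n}{O{\left(-11,-1 \right)}} = - \frac{195}{-154} - \frac{450}{\frac{11}{3}} = \left(-195\right) \left(- \frac{1}{154}\right) - \frac{1350}{11} = \frac{195}{154} - \frac{1350}{11} = - \frac{18705}{154}$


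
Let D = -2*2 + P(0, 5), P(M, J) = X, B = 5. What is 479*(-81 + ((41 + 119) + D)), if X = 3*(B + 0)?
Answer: 43110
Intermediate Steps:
X = 15 (X = 3*(5 + 0) = 3*5 = 15)
P(M, J) = 15
D = 11 (D = -2*2 + 15 = -4 + 15 = 11)
479*(-81 + ((41 + 119) + D)) = 479*(-81 + ((41 + 119) + 11)) = 479*(-81 + (160 + 11)) = 479*(-81 + 171) = 479*90 = 43110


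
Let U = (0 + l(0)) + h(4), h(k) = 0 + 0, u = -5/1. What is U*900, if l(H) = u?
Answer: -4500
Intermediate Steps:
u = -5 (u = -5*1 = -5)
h(k) = 0
l(H) = -5
U = -5 (U = (0 - 5) + 0 = -5 + 0 = -5)
U*900 = -5*900 = -4500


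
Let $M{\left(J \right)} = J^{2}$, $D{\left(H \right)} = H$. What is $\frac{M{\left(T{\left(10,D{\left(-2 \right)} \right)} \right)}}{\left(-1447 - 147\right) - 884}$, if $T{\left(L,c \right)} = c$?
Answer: $- \frac{2}{1239} \approx -0.0016142$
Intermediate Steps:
$\frac{M{\left(T{\left(10,D{\left(-2 \right)} \right)} \right)}}{\left(-1447 - 147\right) - 884} = \frac{\left(-2\right)^{2}}{\left(-1447 - 147\right) - 884} = \frac{4}{-1594 - 884} = \frac{4}{-2478} = 4 \left(- \frac{1}{2478}\right) = - \frac{2}{1239}$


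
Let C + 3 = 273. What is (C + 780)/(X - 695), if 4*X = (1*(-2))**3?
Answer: -1050/697 ≈ -1.5065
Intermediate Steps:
X = -2 (X = (1*(-2))**3/4 = (1/4)*(-2)**3 = (1/4)*(-8) = -2)
C = 270 (C = -3 + 273 = 270)
(C + 780)/(X - 695) = (270 + 780)/(-2 - 695) = 1050/(-697) = 1050*(-1/697) = -1050/697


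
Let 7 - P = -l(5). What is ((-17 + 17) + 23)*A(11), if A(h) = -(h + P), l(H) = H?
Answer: -529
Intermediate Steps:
P = 12 (P = 7 - (-1)*5 = 7 - 1*(-5) = 7 + 5 = 12)
A(h) = -12 - h (A(h) = -(h + 12) = -(12 + h) = -12 - h)
((-17 + 17) + 23)*A(11) = ((-17 + 17) + 23)*(-12 - 1*11) = (0 + 23)*(-12 - 11) = 23*(-23) = -529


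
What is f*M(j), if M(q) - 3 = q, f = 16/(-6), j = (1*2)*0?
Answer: -8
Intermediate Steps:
j = 0 (j = 2*0 = 0)
f = -8/3 (f = 16*(-⅙) = -8/3 ≈ -2.6667)
M(q) = 3 + q
f*M(j) = -8*(3 + 0)/3 = -8/3*3 = -8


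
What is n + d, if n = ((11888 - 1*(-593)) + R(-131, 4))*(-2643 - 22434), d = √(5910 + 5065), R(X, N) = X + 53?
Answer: -311030031 + 5*√439 ≈ -3.1103e+8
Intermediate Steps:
R(X, N) = 53 + X
d = 5*√439 (d = √10975 = 5*√439 ≈ 104.76)
n = -311030031 (n = ((11888 - 1*(-593)) + (53 - 131))*(-2643 - 22434) = ((11888 + 593) - 78)*(-25077) = (12481 - 78)*(-25077) = 12403*(-25077) = -311030031)
n + d = -311030031 + 5*√439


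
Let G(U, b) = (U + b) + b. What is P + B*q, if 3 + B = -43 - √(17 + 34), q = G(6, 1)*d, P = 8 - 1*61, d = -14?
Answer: 5099 + 112*√51 ≈ 5898.8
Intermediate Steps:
G(U, b) = U + 2*b
P = -53 (P = 8 - 61 = -53)
q = -112 (q = (6 + 2*1)*(-14) = (6 + 2)*(-14) = 8*(-14) = -112)
B = -46 - √51 (B = -3 + (-43 - √(17 + 34)) = -3 + (-43 - √51) = -46 - √51 ≈ -53.141)
P + B*q = -53 + (-46 - √51)*(-112) = -53 + (5152 + 112*√51) = 5099 + 112*√51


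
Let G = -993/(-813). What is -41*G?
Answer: -13571/271 ≈ -50.078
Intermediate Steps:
G = 331/271 (G = -993*(-1/813) = 331/271 ≈ 1.2214)
-41*G = -41*331/271 = -13571/271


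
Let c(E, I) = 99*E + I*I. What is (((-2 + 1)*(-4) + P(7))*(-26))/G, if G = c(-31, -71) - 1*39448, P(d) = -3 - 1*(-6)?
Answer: 91/18738 ≈ 0.0048564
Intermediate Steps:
c(E, I) = I**2 + 99*E (c(E, I) = 99*E + I**2 = I**2 + 99*E)
P(d) = 3 (P(d) = -3 + 6 = 3)
G = -37476 (G = ((-71)**2 + 99*(-31)) - 1*39448 = (5041 - 3069) - 39448 = 1972 - 39448 = -37476)
(((-2 + 1)*(-4) + P(7))*(-26))/G = (((-2 + 1)*(-4) + 3)*(-26))/(-37476) = ((-1*(-4) + 3)*(-26))*(-1/37476) = ((4 + 3)*(-26))*(-1/37476) = (7*(-26))*(-1/37476) = -182*(-1/37476) = 91/18738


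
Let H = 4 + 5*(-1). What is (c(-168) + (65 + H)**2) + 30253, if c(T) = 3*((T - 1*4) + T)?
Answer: 33329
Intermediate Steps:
H = -1 (H = 4 - 5 = -1)
c(T) = -12 + 6*T (c(T) = 3*((T - 4) + T) = 3*((-4 + T) + T) = 3*(-4 + 2*T) = -12 + 6*T)
(c(-168) + (65 + H)**2) + 30253 = ((-12 + 6*(-168)) + (65 - 1)**2) + 30253 = ((-12 - 1008) + 64**2) + 30253 = (-1020 + 4096) + 30253 = 3076 + 30253 = 33329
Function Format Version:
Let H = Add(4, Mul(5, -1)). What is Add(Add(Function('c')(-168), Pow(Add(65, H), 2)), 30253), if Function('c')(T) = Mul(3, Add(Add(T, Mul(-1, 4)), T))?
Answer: 33329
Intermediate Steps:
H = -1 (H = Add(4, -5) = -1)
Function('c')(T) = Add(-12, Mul(6, T)) (Function('c')(T) = Mul(3, Add(Add(T, -4), T)) = Mul(3, Add(Add(-4, T), T)) = Mul(3, Add(-4, Mul(2, T))) = Add(-12, Mul(6, T)))
Add(Add(Function('c')(-168), Pow(Add(65, H), 2)), 30253) = Add(Add(Add(-12, Mul(6, -168)), Pow(Add(65, -1), 2)), 30253) = Add(Add(Add(-12, -1008), Pow(64, 2)), 30253) = Add(Add(-1020, 4096), 30253) = Add(3076, 30253) = 33329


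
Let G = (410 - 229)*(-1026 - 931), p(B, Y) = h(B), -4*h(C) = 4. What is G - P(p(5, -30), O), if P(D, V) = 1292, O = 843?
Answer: -355509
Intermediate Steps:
h(C) = -1 (h(C) = -¼*4 = -1)
p(B, Y) = -1
G = -354217 (G = 181*(-1957) = -354217)
G - P(p(5, -30), O) = -354217 - 1*1292 = -354217 - 1292 = -355509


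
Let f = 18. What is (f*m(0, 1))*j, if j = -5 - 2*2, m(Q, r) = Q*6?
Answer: 0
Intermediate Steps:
m(Q, r) = 6*Q
j = -9 (j = -5 - 4 = -9)
(f*m(0, 1))*j = (18*(6*0))*(-9) = (18*0)*(-9) = 0*(-9) = 0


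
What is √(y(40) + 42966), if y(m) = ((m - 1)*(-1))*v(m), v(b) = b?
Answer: √41406 ≈ 203.48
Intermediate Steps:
y(m) = m*(1 - m) (y(m) = ((m - 1)*(-1))*m = ((-1 + m)*(-1))*m = (1 - m)*m = m*(1 - m))
√(y(40) + 42966) = √(40*(1 - 1*40) + 42966) = √(40*(1 - 40) + 42966) = √(40*(-39) + 42966) = √(-1560 + 42966) = √41406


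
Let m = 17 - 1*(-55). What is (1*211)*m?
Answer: 15192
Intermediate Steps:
m = 72 (m = 17 + 55 = 72)
(1*211)*m = (1*211)*72 = 211*72 = 15192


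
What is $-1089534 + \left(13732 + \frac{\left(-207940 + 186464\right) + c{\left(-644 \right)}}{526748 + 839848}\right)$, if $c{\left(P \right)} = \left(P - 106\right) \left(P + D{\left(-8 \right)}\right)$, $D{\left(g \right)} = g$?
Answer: $- \frac{367546560617}{341649} \approx -1.0758 \cdot 10^{6}$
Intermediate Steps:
$c{\left(P \right)} = \left(-106 + P\right) \left(-8 + P\right)$ ($c{\left(P \right)} = \left(P - 106\right) \left(P - 8\right) = \left(P - 106\right) \left(-8 + P\right) = \left(-106 + P\right) \left(-8 + P\right)$)
$-1089534 + \left(13732 + \frac{\left(-207940 + 186464\right) + c{\left(-644 \right)}}{526748 + 839848}\right) = -1089534 + \left(13732 + \frac{\left(-207940 + 186464\right) + \left(848 + \left(-644\right)^{2} - -73416\right)}{526748 + 839848}\right) = -1089534 + \left(13732 + \frac{-21476 + \left(848 + 414736 + 73416\right)}{1366596}\right) = -1089534 + \left(13732 + \left(-21476 + 489000\right) \frac{1}{1366596}\right) = -1089534 + \left(13732 + 467524 \cdot \frac{1}{1366596}\right) = -1089534 + \left(13732 + \frac{116881}{341649}\right) = -1089534 + \frac{4691640949}{341649} = - \frac{367546560617}{341649}$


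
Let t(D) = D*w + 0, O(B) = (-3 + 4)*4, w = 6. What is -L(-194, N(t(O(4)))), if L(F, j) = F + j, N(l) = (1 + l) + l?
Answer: 145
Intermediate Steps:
O(B) = 4 (O(B) = 1*4 = 4)
t(D) = 6*D (t(D) = D*6 + 0 = 6*D + 0 = 6*D)
N(l) = 1 + 2*l
-L(-194, N(t(O(4)))) = -(-194 + (1 + 2*(6*4))) = -(-194 + (1 + 2*24)) = -(-194 + (1 + 48)) = -(-194 + 49) = -1*(-145) = 145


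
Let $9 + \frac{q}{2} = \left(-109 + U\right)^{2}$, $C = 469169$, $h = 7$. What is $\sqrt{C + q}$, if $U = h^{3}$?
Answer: $\sqrt{578663} \approx 760.7$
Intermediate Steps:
$U = 343$ ($U = 7^{3} = 343$)
$q = 109494$ ($q = -18 + 2 \left(-109 + 343\right)^{2} = -18 + 2 \cdot 234^{2} = -18 + 2 \cdot 54756 = -18 + 109512 = 109494$)
$\sqrt{C + q} = \sqrt{469169 + 109494} = \sqrt{578663}$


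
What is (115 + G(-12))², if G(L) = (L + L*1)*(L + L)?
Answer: 477481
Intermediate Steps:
G(L) = 4*L² (G(L) = (L + L)*(2*L) = (2*L)*(2*L) = 4*L²)
(115 + G(-12))² = (115 + 4*(-12)²)² = (115 + 4*144)² = (115 + 576)² = 691² = 477481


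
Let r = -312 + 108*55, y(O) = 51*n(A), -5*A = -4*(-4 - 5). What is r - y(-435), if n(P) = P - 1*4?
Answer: 30996/5 ≈ 6199.2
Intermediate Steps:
A = -36/5 (A = -(-4)*(-4 - 5)/5 = -(-4)*(-9)/5 = -⅕*36 = -36/5 ≈ -7.2000)
n(P) = -4 + P (n(P) = P - 4 = -4 + P)
y(O) = -2856/5 (y(O) = 51*(-4 - 36/5) = 51*(-56/5) = -2856/5)
r = 5628 (r = -312 + 5940 = 5628)
r - y(-435) = 5628 - 1*(-2856/5) = 5628 + 2856/5 = 30996/5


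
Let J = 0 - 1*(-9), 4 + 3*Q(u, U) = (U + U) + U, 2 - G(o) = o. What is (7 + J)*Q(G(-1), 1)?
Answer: -16/3 ≈ -5.3333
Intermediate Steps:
G(o) = 2 - o
Q(u, U) = -4/3 + U (Q(u, U) = -4/3 + ((U + U) + U)/3 = -4/3 + (2*U + U)/3 = -4/3 + (3*U)/3 = -4/3 + U)
J = 9 (J = 0 + 9 = 9)
(7 + J)*Q(G(-1), 1) = (7 + 9)*(-4/3 + 1) = 16*(-⅓) = -16/3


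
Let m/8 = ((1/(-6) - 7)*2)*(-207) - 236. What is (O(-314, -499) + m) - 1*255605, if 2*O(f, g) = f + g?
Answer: -468327/2 ≈ -2.3416e+5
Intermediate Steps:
O(f, g) = f/2 + g/2 (O(f, g) = (f + g)/2 = f/2 + g/2)
m = 21848 (m = 8*(((1/(-6) - 7)*2)*(-207) - 236) = 8*(((1*(-⅙) - 7)*2)*(-207) - 236) = 8*(((-⅙ - 7)*2)*(-207) - 236) = 8*(-43/6*2*(-207) - 236) = 8*(-43/3*(-207) - 236) = 8*(2967 - 236) = 8*2731 = 21848)
(O(-314, -499) + m) - 1*255605 = (((½)*(-314) + (½)*(-499)) + 21848) - 1*255605 = ((-157 - 499/2) + 21848) - 255605 = (-813/2 + 21848) - 255605 = 42883/2 - 255605 = -468327/2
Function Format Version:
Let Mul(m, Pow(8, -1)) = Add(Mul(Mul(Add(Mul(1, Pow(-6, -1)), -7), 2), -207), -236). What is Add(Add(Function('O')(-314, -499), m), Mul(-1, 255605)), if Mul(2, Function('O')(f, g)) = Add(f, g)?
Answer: Rational(-468327, 2) ≈ -2.3416e+5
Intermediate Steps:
Function('O')(f, g) = Add(Mul(Rational(1, 2), f), Mul(Rational(1, 2), g)) (Function('O')(f, g) = Mul(Rational(1, 2), Add(f, g)) = Add(Mul(Rational(1, 2), f), Mul(Rational(1, 2), g)))
m = 21848 (m = Mul(8, Add(Mul(Mul(Add(Mul(1, Pow(-6, -1)), -7), 2), -207), -236)) = Mul(8, Add(Mul(Mul(Add(Mul(1, Rational(-1, 6)), -7), 2), -207), -236)) = Mul(8, Add(Mul(Mul(Add(Rational(-1, 6), -7), 2), -207), -236)) = Mul(8, Add(Mul(Mul(Rational(-43, 6), 2), -207), -236)) = Mul(8, Add(Mul(Rational(-43, 3), -207), -236)) = Mul(8, Add(2967, -236)) = Mul(8, 2731) = 21848)
Add(Add(Function('O')(-314, -499), m), Mul(-1, 255605)) = Add(Add(Add(Mul(Rational(1, 2), -314), Mul(Rational(1, 2), -499)), 21848), Mul(-1, 255605)) = Add(Add(Add(-157, Rational(-499, 2)), 21848), -255605) = Add(Add(Rational(-813, 2), 21848), -255605) = Add(Rational(42883, 2), -255605) = Rational(-468327, 2)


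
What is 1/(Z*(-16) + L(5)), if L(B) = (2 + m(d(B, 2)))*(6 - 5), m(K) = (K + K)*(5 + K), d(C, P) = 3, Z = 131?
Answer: -1/2046 ≈ -0.00048876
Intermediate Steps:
m(K) = 2*K*(5 + K) (m(K) = (2*K)*(5 + K) = 2*K*(5 + K))
L(B) = 50 (L(B) = (2 + 2*3*(5 + 3))*(6 - 5) = (2 + 2*3*8)*1 = (2 + 48)*1 = 50*1 = 50)
1/(Z*(-16) + L(5)) = 1/(131*(-16) + 50) = 1/(-2096 + 50) = 1/(-2046) = -1/2046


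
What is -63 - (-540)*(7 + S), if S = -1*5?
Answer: 1017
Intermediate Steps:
S = -5
-63 - (-540)*(7 + S) = -63 - (-540)*(7 - 5) = -63 - (-540)*2 = -63 - 108*(-10) = -63 + 1080 = 1017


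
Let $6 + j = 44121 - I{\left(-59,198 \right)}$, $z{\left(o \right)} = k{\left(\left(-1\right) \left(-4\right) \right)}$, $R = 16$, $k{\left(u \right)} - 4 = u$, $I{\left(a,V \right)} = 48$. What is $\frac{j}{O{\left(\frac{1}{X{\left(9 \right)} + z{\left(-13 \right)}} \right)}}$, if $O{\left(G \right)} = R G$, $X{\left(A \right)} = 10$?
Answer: $\frac{396603}{8} \approx 49575.0$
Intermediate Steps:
$k{\left(u \right)} = 4 + u$
$z{\left(o \right)} = 8$ ($z{\left(o \right)} = 4 - -4 = 4 + 4 = 8$)
$j = 44067$ ($j = -6 + \left(44121 - 48\right) = -6 + 44073 = 44067$)
$O{\left(G \right)} = 16 G$
$\frac{j}{O{\left(\frac{1}{X{\left(9 \right)} + z{\left(-13 \right)}} \right)}} = \frac{44067}{16 \frac{1}{10 + 8}} = \frac{44067}{16 \cdot \frac{1}{18}} = \frac{44067}{\frac{8}{9}} = 44067 \cdot \frac{9}{8} = \frac{396603}{8}$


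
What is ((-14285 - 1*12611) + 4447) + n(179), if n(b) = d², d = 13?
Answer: -22280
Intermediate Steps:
n(b) = 169 (n(b) = 13² = 169)
((-14285 - 1*12611) + 4447) + n(179) = ((-14285 - 1*12611) + 4447) + 169 = ((-14285 - 12611) + 4447) + 169 = (-26896 + 4447) + 169 = -22449 + 169 = -22280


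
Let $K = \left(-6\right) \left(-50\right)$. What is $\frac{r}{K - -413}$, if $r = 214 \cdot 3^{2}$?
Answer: $\frac{1926}{713} \approx 2.7013$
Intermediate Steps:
$K = 300$
$r = 1926$ ($r = 214 \cdot 9 = 1926$)
$\frac{r}{K - -413} = \frac{1926}{300 - -413} = \frac{1926}{300 + 413} = \frac{1926}{713}$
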